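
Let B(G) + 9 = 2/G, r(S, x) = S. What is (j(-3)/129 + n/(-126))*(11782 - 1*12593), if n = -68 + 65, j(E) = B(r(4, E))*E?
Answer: -162200/903 ≈ -179.62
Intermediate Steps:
B(G) = -9 + 2/G
j(E) = -17*E/2 (j(E) = (-9 + 2/4)*E = (-9 + 2*(¼))*E = (-9 + ½)*E = -17*E/2)
n = -3
(j(-3)/129 + n/(-126))*(11782 - 1*12593) = (-17/2*(-3)/129 - 3/(-126))*(11782 - 1*12593) = ((51/2)*(1/129) - 3*(-1/126))*(11782 - 12593) = (17/86 + 1/42)*(-811) = (200/903)*(-811) = -162200/903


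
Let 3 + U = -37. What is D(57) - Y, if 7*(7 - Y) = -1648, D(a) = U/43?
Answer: -73251/301 ≈ -243.36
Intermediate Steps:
U = -40 (U = -3 - 37 = -40)
D(a) = -40/43
Y = 1697/7 (Y = 7 - ⅐*(-1648) = 7 + 1648/7 = 1697/7 ≈ 242.43)
D(57) - Y = -40/43 - 1*1697/7 = -40/43 - 1697/7 = -73251/301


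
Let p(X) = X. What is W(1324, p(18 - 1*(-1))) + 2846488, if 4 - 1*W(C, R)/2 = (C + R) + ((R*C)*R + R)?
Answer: 1887844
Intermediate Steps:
W(C, R) = 8 - 4*R - 2*C - 2*C*R² (W(C, R) = 8 - 2*((C + R) + ((R*C)*R + R)) = 8 - 2*((C + R) + ((C*R)*R + R)) = 8 - 2*((C + R) + (C*R² + R)) = 8 - 2*((C + R) + (R + C*R²)) = 8 - 2*(C + 2*R + C*R²) = 8 + (-4*R - 2*C - 2*C*R²) = 8 - 4*R - 2*C - 2*C*R²)
W(1324, p(18 - 1*(-1))) + 2846488 = (8 - 4*(18 - 1*(-1)) - 2*1324 - 2*1324*(18 - 1*(-1))²) + 2846488 = (8 - 4*(18 + 1) - 2648 - 2*1324*(18 + 1)²) + 2846488 = (8 - 4*19 - 2648 - 2*1324*19²) + 2846488 = (8 - 76 - 2648 - 2*1324*361) + 2846488 = (8 - 76 - 2648 - 955928) + 2846488 = -958644 + 2846488 = 1887844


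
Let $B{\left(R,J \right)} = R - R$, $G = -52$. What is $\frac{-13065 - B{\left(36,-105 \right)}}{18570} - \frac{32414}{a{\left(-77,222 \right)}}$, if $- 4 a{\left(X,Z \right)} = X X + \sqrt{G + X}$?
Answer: $\frac{460534926921}{21759812230} - \frac{64828 i \sqrt{129}}{17576585} \approx 21.164 - 0.041891 i$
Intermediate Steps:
$B{\left(R,J \right)} = 0$
$a{\left(X,Z \right)} = - \frac{X^{2}}{4} - \frac{\sqrt{-52 + X}}{4}$ ($a{\left(X,Z \right)} = - \frac{X X + \sqrt{-52 + X}}{4} = - \frac{X^{2} + \sqrt{-52 + X}}{4} = - \frac{X^{2}}{4} - \frac{\sqrt{-52 + X}}{4}$)
$\frac{-13065 - B{\left(36,-105 \right)}}{18570} - \frac{32414}{a{\left(-77,222 \right)}} = \frac{-13065 - 0}{18570} - \frac{32414}{- \frac{\left(-77\right)^{2}}{4} - \frac{\sqrt{-52 - 77}}{4}} = \left(-13065 + 0\right) \frac{1}{18570} - \frac{32414}{\left(- \frac{1}{4}\right) 5929 - \frac{\sqrt{-129}}{4}} = \left(-13065\right) \frac{1}{18570} - \frac{32414}{- \frac{5929}{4} - \frac{i \sqrt{129}}{4}} = - \frac{871}{1238} - \frac{32414}{- \frac{5929}{4} - \frac{i \sqrt{129}}{4}}$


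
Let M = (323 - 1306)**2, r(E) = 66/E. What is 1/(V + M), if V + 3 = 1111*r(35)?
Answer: 35/33893336 ≈ 1.0327e-6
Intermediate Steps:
M = 966289 (M = (-983)**2 = 966289)
V = 73221/35 (V = -3 + 1111*(66/35) = -3 + 73326/35 = 73221/35 ≈ 2092.0)
1/(V + M) = 1/(73221/35 + 966289) = 1/(33893336/35) = 35/33893336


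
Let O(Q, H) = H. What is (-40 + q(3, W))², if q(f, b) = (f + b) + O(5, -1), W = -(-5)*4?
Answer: 324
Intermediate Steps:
W = 20 (W = -1*(-20) = 20)
q(f, b) = -1 + b + f (q(f, b) = (f + b) - 1 = (b + f) - 1 = -1 + b + f)
(-40 + q(3, W))² = (-40 + (-1 + 20 + 3))² = (-40 + 22)² = (-18)² = 324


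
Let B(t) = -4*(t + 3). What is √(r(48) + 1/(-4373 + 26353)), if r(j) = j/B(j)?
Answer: 3*I*√912384305/186830 ≈ 0.48502*I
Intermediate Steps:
B(t) = -12 - 4*t (B(t) = -4*(3 + t) = -12 - 4*t)
r(j) = j/(-12 - 4*j)
√(r(48) + 1/(-4373 + 26353)) = √(-1*48/(12 + 4*48) + 1/(-4373 + 26353)) = √(-1*48/(12 + 192) + 1/21980) = √(-1*48/204 + 1/21980) = √(-1*48*1/204 + 1/21980) = √(-4/17 + 1/21980) = √(-87903/373660) = 3*I*√912384305/186830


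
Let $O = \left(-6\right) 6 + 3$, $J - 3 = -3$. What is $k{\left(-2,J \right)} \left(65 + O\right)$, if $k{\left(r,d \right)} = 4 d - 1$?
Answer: $-32$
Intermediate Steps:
$J = 0$ ($J = 3 - 3 = 0$)
$k{\left(r,d \right)} = -1 + 4 d$
$O = -33$ ($O = -36 + 3 = -33$)
$k{\left(-2,J \right)} \left(65 + O\right) = \left(-1 + 4 \cdot 0\right) \left(65 - 33\right) = \left(-1 + 0\right) 32 = \left(-1\right) 32 = -32$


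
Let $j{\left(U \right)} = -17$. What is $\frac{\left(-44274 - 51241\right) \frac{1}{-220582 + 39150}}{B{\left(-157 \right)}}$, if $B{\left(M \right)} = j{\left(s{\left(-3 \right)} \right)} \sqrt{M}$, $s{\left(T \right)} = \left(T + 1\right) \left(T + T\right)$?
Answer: $\frac{95515 i \sqrt{157}}{484242008} \approx 0.0024715 i$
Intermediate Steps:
$s{\left(T \right)} = 2 T \left(1 + T\right)$ ($s{\left(T \right)} = \left(1 + T\right) 2 T = 2 T \left(1 + T\right)$)
$B{\left(M \right)} = - 17 \sqrt{M}$
$\frac{\left(-44274 - 51241\right) \frac{1}{-220582 + 39150}}{B{\left(-157 \right)}} = \frac{\left(-44274 - 51241\right) \frac{1}{-220582 + 39150}}{\left(-17\right) \sqrt{-157}} = \frac{\left(-95515\right) \frac{1}{-181432}}{\left(-17\right) i \sqrt{157}} = \frac{\left(-95515\right) \left(- \frac{1}{181432}\right)}{\left(-17\right) i \sqrt{157}} = \frac{95515 \frac{i \sqrt{157}}{2669}}{181432} = \frac{95515 i \sqrt{157}}{484242008}$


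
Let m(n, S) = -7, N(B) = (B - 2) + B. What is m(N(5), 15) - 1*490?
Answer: -497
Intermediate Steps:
N(B) = -2 + 2*B (N(B) = (-2 + B) + B = -2 + 2*B)
m(N(5), 15) - 1*490 = -7 - 1*490 = -7 - 490 = -497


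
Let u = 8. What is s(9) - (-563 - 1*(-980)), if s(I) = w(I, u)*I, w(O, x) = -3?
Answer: -444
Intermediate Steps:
s(I) = -3*I
s(9) - (-563 - 1*(-980)) = -3*9 - (-563 - 1*(-980)) = -27 - (-563 + 980) = -27 - 1*417 = -27 - 417 = -444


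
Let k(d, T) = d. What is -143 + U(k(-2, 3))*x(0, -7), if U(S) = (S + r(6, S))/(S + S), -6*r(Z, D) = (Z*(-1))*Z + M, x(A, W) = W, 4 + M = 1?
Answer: -1081/8 ≈ -135.13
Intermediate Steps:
M = -3 (M = -4 + 1 = -3)
r(Z, D) = ½ + Z²/6 (r(Z, D) = -((Z*(-1))*Z - 3)/6 = -((-Z)*Z - 3)/6 = -(-Z² - 3)/6 = -(-3 - Z²)/6 = ½ + Z²/6)
U(S) = (13/2 + S)/(2*S) (U(S) = (S + (½ + (⅙)*6²))/(S + S) = (S + (½ + (⅙)*36))/((2*S)) = (S + (½ + 6))*(1/(2*S)) = (S + 13/2)*(1/(2*S)) = (13/2 + S)*(1/(2*S)) = (13/2 + S)/(2*S))
-143 + U(k(-2, 3))*x(0, -7) = -143 + ((¼)*(13 + 2*(-2))/(-2))*(-7) = -143 + ((¼)*(-½)*(13 - 4))*(-7) = -143 + ((¼)*(-½)*9)*(-7) = -143 - 9/8*(-7) = -143 + 63/8 = -1081/8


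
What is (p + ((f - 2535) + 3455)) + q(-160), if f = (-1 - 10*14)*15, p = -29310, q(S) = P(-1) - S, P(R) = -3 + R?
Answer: -30349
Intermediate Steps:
q(S) = -4 - S (q(S) = (-3 - 1) - S = -4 - S)
f = -2115 (f = (-1 - 140)*15 = -141*15 = -2115)
(p + ((f - 2535) + 3455)) + q(-160) = (-29310 + ((-2115 - 2535) + 3455)) + (-4 - 1*(-160)) = (-29310 + (-4650 + 3455)) + (-4 + 160) = (-29310 - 1195) + 156 = -30505 + 156 = -30349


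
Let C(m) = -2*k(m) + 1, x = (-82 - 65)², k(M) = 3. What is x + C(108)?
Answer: 21604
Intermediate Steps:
x = 21609 (x = (-147)² = 21609)
C(m) = -5 (C(m) = -2*3 + 1 = -6 + 1 = -5)
x + C(108) = 21609 - 5 = 21604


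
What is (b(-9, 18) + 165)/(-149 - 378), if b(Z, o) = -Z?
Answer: -174/527 ≈ -0.33017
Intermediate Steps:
(b(-9, 18) + 165)/(-149 - 378) = (-1*(-9) + 165)/(-149 - 378) = (9 + 165)/(-527) = 174*(-1/527) = -174/527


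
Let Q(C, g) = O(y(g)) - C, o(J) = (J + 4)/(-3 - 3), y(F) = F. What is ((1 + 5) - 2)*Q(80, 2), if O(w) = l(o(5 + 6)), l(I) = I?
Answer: -330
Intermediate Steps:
o(J) = -2/3 - J/6 (o(J) = (4 + J)/(-6) = (4 + J)*(-1/6) = -2/3 - J/6)
O(w) = -5/2 (O(w) = -2/3 - (5 + 6)/6 = -2/3 - 1/6*11 = -2/3 - 11/6 = -5/2)
Q(C, g) = -5/2 - C
((1 + 5) - 2)*Q(80, 2) = ((1 + 5) - 2)*(-5/2 - 1*80) = (6 - 2)*(-5/2 - 80) = 4*(-165/2) = -330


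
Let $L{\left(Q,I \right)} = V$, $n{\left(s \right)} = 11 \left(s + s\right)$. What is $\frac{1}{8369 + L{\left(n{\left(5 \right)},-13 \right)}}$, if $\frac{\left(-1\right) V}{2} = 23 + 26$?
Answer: $\frac{1}{8271} \approx 0.0001209$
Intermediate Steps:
$n{\left(s \right)} = 22 s$ ($n{\left(s \right)} = 11 \cdot 2 s = 22 s$)
$V = -98$ ($V = - 2 \left(23 + 26\right) = \left(-2\right) 49 = -98$)
$L{\left(Q,I \right)} = -98$
$\frac{1}{8369 + L{\left(n{\left(5 \right)},-13 \right)}} = \frac{1}{8369 - 98} = \frac{1}{8271}$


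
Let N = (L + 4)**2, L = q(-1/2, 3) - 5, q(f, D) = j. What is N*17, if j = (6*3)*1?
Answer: 4913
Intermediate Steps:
j = 18 (j = 18*1 = 18)
q(f, D) = 18
L = 13 (L = 18 - 5 = 13)
N = 289 (N = (13 + 4)**2 = 17**2 = 289)
N*17 = 289*17 = 4913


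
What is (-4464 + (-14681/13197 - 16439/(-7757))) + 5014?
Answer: 1064265772/1931493 ≈ 551.01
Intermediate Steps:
(-4464 + (-14681/13197 - 16439/(-7757))) + 5014 = (-4464 + (-14681*1/13197 - 16439*(-1/7757))) + 5014 = (-4464 + (-277/249 + 16439/7757)) + 5014 = (-4464 + 1944622/1931493) + 5014 = -8620240130/1931493 + 5014 = 1064265772/1931493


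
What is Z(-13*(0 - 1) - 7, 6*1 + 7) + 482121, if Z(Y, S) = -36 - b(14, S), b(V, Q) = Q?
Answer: 482072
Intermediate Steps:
Z(Y, S) = -36 - S
Z(-13*(0 - 1) - 7, 6*1 + 7) + 482121 = (-36 - (6*1 + 7)) + 482121 = (-36 - (6 + 7)) + 482121 = (-36 - 1*13) + 482121 = (-36 - 13) + 482121 = -49 + 482121 = 482072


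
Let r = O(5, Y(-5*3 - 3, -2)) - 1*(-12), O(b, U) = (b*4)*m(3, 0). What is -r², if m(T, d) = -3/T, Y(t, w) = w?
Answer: -64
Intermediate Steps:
O(b, U) = -4*b (O(b, U) = (b*4)*(-3/3) = (4*b)*(-3*⅓) = (4*b)*(-1) = -4*b)
r = -8 (r = -4*5 - 1*(-12) = -20 + 12 = -8)
-r² = -1*(-8)² = -1*64 = -64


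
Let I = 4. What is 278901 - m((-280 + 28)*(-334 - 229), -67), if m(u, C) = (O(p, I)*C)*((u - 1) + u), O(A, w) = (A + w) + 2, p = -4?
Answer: 38301535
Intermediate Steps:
O(A, w) = 2 + A + w
m(u, C) = 2*C*(-1 + 2*u) (m(u, C) = ((2 - 4 + 4)*C)*((u - 1) + u) = (2*C)*((-1 + u) + u) = (2*C)*(-1 + 2*u) = 2*C*(-1 + 2*u))
278901 - m((-280 + 28)*(-334 - 229), -67) = 278901 - 2*(-67)*(-1 + 2*((-280 + 28)*(-334 - 229))) = 278901 - 2*(-67)*(-1 + 2*(-252*(-563))) = 278901 - 2*(-67)*(-1 + 2*141876) = 278901 - 2*(-67)*(-1 + 283752) = 278901 - 2*(-67)*283751 = 278901 - 1*(-38022634) = 278901 + 38022634 = 38301535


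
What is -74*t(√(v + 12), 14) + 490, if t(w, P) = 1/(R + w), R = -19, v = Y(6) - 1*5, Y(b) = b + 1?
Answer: 171436/347 + 74*√14/347 ≈ 494.85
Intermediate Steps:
Y(b) = 1 + b
v = 2 (v = (1 + 6) - 1*5 = 7 - 5 = 2)
t(w, P) = 1/(-19 + w)
-74*t(√(v + 12), 14) + 490 = -74/(-19 + √(2 + 12)) + 490 = -74/(-19 + √14) + 490 = 490 - 74/(-19 + √14)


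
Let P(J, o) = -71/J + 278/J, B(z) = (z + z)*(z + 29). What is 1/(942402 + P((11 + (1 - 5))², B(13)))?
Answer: 49/46177905 ≈ 1.0611e-6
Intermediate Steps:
B(z) = 2*z*(29 + z) (B(z) = (2*z)*(29 + z) = 2*z*(29 + z))
P(J, o) = 207/J
1/(942402 + P((11 + (1 - 5))², B(13))) = 1/(942402 + 207/((11 + (1 - 5))²)) = 1/(942402 + 207/((11 - 4)²)) = 1/(942402 + 207/(7²)) = 1/(942402 + 207/49) = 1/(46177905/49) = 49/46177905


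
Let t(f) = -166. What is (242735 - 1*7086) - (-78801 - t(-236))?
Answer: 314284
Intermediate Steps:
(242735 - 1*7086) - (-78801 - t(-236)) = (242735 - 1*7086) - (-78801 - 1*(-166)) = (242735 - 7086) - (-78801 + 166) = 235649 - 1*(-78635) = 235649 + 78635 = 314284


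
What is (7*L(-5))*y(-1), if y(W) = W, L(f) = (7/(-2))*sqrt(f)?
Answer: 49*I*sqrt(5)/2 ≈ 54.784*I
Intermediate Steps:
L(f) = -7*sqrt(f)/2 (L(f) = (7*(-1/2))*sqrt(f) = -7*sqrt(f)/2)
(7*L(-5))*y(-1) = (7*(-7*I*sqrt(5)/2))*(-1) = -49*I*sqrt(5)/2*(-1) = 49*I*sqrt(5)/2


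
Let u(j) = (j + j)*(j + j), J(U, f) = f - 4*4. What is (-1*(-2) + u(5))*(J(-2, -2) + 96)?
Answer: 7956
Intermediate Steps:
J(U, f) = -16 + f (J(U, f) = f - 16 = -16 + f)
u(j) = 4*j**2 (u(j) = (2*j)*(2*j) = 4*j**2)
(-1*(-2) + u(5))*(J(-2, -2) + 96) = (-1*(-2) + 4*5**2)*((-16 - 2) + 96) = (2 + 4*25)*(-18 + 96) = (2 + 100)*78 = 102*78 = 7956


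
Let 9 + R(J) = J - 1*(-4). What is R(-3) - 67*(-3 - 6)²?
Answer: -5435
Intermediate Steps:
R(J) = -5 + J (R(J) = -9 + (J - 1*(-4)) = -9 + (J + 4) = -9 + (4 + J) = -5 + J)
R(-3) - 67*(-3 - 6)² = (-5 - 3) - 67*(-3 - 6)² = -8 - 67*(-9)² = -8 - 67*81 = -8 - 5427 = -5435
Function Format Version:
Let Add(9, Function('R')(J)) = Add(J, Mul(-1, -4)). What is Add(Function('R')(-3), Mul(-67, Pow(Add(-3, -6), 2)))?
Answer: -5435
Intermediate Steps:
Function('R')(J) = Add(-5, J) (Function('R')(J) = Add(-9, Add(J, Mul(-1, -4))) = Add(-9, Add(J, 4)) = Add(-9, Add(4, J)) = Add(-5, J))
Add(Function('R')(-3), Mul(-67, Pow(Add(-3, -6), 2))) = Add(Add(-5, -3), Mul(-67, Pow(Add(-3, -6), 2))) = Add(-8, Mul(-67, Pow(-9, 2))) = Add(-8, Mul(-67, 81)) = Add(-8, -5427) = -5435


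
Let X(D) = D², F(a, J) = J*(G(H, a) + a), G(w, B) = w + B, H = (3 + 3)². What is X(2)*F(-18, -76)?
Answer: 0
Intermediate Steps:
H = 36 (H = 6² = 36)
G(w, B) = B + w
F(a, J) = J*(36 + 2*a) (F(a, J) = J*((a + 36) + a) = J*((36 + a) + a) = J*(36 + 2*a))
X(2)*F(-18, -76) = 2²*(2*(-76)*(18 - 18)) = 4*(2*(-76)*0) = 4*0 = 0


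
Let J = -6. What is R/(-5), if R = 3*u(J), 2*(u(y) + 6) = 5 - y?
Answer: 3/10 ≈ 0.30000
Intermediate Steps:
u(y) = -7/2 - y/2 (u(y) = -6 + (5 - y)/2 = -6 + (5/2 - y/2) = -7/2 - y/2)
R = -3/2 (R = 3*(-7/2 - 1/2*(-6)) = 3*(-7/2 + 3) = 3*(-1/2) = -3/2 ≈ -1.5000)
R/(-5) = -3/2/(-5) = -1/5*(-3/2) = 3/10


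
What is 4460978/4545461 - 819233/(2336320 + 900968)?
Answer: 10717678896251/14714966349768 ≈ 0.72835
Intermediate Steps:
4460978/4545461 - 819233/(2336320 + 900968) = 4460978*(1/4545461) - 819233/3237288 = 4460978/4545461 - 819233*1/3237288 = 4460978/4545461 - 819233/3237288 = 10717678896251/14714966349768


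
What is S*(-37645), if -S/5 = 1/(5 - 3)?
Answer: 188225/2 ≈ 94113.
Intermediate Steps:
S = -5/2 (S = -5/(5 - 3) = -5/2 ≈ -2.5000)
S*(-37645) = -5/2*(-37645) = 188225/2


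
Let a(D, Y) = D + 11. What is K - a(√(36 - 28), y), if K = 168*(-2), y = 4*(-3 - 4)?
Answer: -347 - 2*√2 ≈ -349.83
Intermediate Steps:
y = -28 (y = 4*(-7) = -28)
a(D, Y) = 11 + D
K = -336
K - a(√(36 - 28), y) = -336 - (11 + √(36 - 28)) = -336 - (11 + √8) = -336 - (11 + 2*√2) = -336 + (-11 - 2*√2) = -347 - 2*√2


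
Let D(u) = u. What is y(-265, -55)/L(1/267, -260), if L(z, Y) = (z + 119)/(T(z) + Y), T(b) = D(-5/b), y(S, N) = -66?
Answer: 14053545/15887 ≈ 884.59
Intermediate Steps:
T(b) = -5/b
L(z, Y) = (119 + z)/(Y - 5/z) (L(z, Y) = (z + 119)/(-5/z + Y) = (119 + z)/(Y - 5/z))
y(-265, -55)/L(1/267, -260) = -66*267*(-5 - 260/267)/(119 + 1/267) = -66*267*(-5 - 260*1/267)/(119 + 1/267) = -66/((1/267)*(31774/267)/(-5 - 260/267)) = -66/((1/267)*(31774/267)/(-1595/267)) = -66/((1/267)*(-267/1595)*(31774/267)) = -66/(-31774/425865) = -66*(-425865/31774) = 14053545/15887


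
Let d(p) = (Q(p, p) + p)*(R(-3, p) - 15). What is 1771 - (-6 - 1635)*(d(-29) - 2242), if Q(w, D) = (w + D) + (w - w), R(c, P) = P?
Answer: 2604397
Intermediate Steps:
Q(w, D) = D + w (Q(w, D) = (D + w) + 0 = D + w)
d(p) = 3*p*(-15 + p) (d(p) = ((p + p) + p)*(p - 15) = (2*p + p)*(-15 + p) = (3*p)*(-15 + p) = 3*p*(-15 + p))
1771 - (-6 - 1635)*(d(-29) - 2242) = 1771 - (-6 - 1635)*(3*(-29)*(-15 - 29) - 2242) = 1771 - (-1641)*(3*(-29)*(-44) - 2242) = 1771 - (-1641)*(3828 - 2242) = 1771 - (-1641)*1586 = 1771 - 1*(-2602626) = 1771 + 2602626 = 2604397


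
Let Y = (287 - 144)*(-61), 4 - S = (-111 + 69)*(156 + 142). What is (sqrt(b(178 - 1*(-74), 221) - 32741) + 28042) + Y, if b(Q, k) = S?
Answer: 19319 + I*sqrt(20221) ≈ 19319.0 + 142.2*I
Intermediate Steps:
S = 12520 (S = 4 - (-111 + 69)*(156 + 142) = 4 - (-42)*298 = 4 - 1*(-12516) = 4 + 12516 = 12520)
b(Q, k) = 12520
Y = -8723 (Y = 143*(-61) = -8723)
(sqrt(b(178 - 1*(-74), 221) - 32741) + 28042) + Y = (sqrt(12520 - 32741) + 28042) - 8723 = (sqrt(-20221) + 28042) - 8723 = (I*sqrt(20221) + 28042) - 8723 = (28042 + I*sqrt(20221)) - 8723 = 19319 + I*sqrt(20221)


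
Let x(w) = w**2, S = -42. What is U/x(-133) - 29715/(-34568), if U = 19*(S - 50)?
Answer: 24484409/32182808 ≈ 0.76079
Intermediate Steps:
U = -1748 (U = 19*(-42 - 50) = 19*(-92) = -1748)
U/x(-133) - 29715/(-34568) = -1748/((-133)**2) - 29715/(-34568) = -1748/17689 - 29715*(-1/34568) = -1748*1/17689 + 29715/34568 = -92/931 + 29715/34568 = 24484409/32182808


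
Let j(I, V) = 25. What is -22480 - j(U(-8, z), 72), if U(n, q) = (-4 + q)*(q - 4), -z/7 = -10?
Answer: -22505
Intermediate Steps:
z = 70 (z = -7*(-10) = 70)
U(n, q) = (-4 + q)**2 (U(n, q) = (-4 + q)*(-4 + q) = (-4 + q)**2)
-22480 - j(U(-8, z), 72) = -22480 - 1*25 = -22480 - 25 = -22505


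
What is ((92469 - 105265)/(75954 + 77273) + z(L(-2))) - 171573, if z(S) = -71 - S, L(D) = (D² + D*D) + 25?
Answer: -26305564475/153227 ≈ -1.7168e+5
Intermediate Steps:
L(D) = 25 + 2*D² (L(D) = (D² + D²) + 25 = 2*D² + 25 = 25 + 2*D²)
((92469 - 105265)/(75954 + 77273) + z(L(-2))) - 171573 = ((92469 - 105265)/(75954 + 77273) + (-71 - (25 + 2*(-2)²))) - 171573 = (-12796/153227 + (-71 - (25 + 2*4))) - 171573 = (-12796*1/153227 + (-71 - (25 + 8))) - 171573 = (-12796/153227 + (-71 - 1*33)) - 171573 = (-12796/153227 + (-71 - 33)) - 171573 = (-12796/153227 - 104) - 171573 = -15948404/153227 - 171573 = -26305564475/153227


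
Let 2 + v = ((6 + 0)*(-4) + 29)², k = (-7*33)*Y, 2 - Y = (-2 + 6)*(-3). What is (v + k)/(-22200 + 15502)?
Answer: 3211/6698 ≈ 0.47940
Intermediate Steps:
Y = 14 (Y = 2 - (-2 + 6)*(-3) = 2 - 4*(-3) = 2 - 1*(-12) = 2 + 12 = 14)
k = -3234 (k = -7*33*14 = -231*14 = -3234)
v = 23 (v = -2 + ((6 + 0)*(-4) + 29)² = -2 + (6*(-4) + 29)² = -2 + (-24 + 29)² = -2 + 5² = -2 + 25 = 23)
(v + k)/(-22200 + 15502) = (23 - 3234)/(-22200 + 15502) = -3211/(-6698) = -3211*(-1/6698) = 3211/6698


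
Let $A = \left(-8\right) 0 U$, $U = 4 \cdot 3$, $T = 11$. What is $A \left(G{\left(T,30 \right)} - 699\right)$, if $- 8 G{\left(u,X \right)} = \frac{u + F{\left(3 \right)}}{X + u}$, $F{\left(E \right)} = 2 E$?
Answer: $0$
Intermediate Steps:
$U = 12$
$G{\left(u,X \right)} = - \frac{6 + u}{8 \left(X + u\right)}$ ($G{\left(u,X \right)} = - \frac{\left(u + 2 \cdot 3\right) \frac{1}{X + u}}{8} = - \frac{\left(u + 6\right) \frac{1}{X + u}}{8} = - \frac{\left(6 + u\right) \frac{1}{X + u}}{8} = - \frac{\frac{1}{X + u} \left(6 + u\right)}{8} = - \frac{6 + u}{8 \left(X + u\right)}$)
$A = 0$ ($A = \left(-8\right) 0 \cdot 12 = 0 \cdot 12 = 0$)
$A \left(G{\left(T,30 \right)} - 699\right) = 0 \left(\frac{-6 - 11}{8 \left(30 + 11\right)} - 699\right) = 0 \left(\frac{-6 - 11}{8 \cdot 41} - 699\right) = 0 \left(\frac{1}{8} \cdot \frac{1}{41} \left(-17\right) - 699\right) = 0 \left(- \frac{17}{328} - 699\right) = 0 \left(- \frac{229289}{328}\right) = 0$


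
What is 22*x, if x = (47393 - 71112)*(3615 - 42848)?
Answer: 20472485594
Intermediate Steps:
x = 930567527 (x = -23719*(-39233) = 930567527)
22*x = 22*930567527 = 20472485594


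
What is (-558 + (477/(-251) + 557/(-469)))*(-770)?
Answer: 7265579420/16817 ≈ 4.3204e+5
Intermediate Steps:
(-558 + (477/(-251) + 557/(-469)))*(-770) = (-558 + (477*(-1/251) + 557*(-1/469)))*(-770) = (-558 + (-477/251 - 557/469))*(-770) = (-558 - 363520/117719)*(-770) = -66050722/117719*(-770) = 7265579420/16817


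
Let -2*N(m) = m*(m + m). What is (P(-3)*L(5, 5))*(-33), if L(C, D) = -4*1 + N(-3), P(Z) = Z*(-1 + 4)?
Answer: -3861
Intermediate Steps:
N(m) = -m**2 (N(m) = -m*(m + m)/2 = -m*2*m/2 = -m**2)
P(Z) = 3*Z (P(Z) = Z*3 = 3*Z)
L(C, D) = -13 (L(C, D) = -4*1 - 1*(-3)**2 = -4 - 1*9 = -4 - 9 = -13)
(P(-3)*L(5, 5))*(-33) = ((3*(-3))*(-13))*(-33) = -9*(-13)*(-33) = 117*(-33) = -3861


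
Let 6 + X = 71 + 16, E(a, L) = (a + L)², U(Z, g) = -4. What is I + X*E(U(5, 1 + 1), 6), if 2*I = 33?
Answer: 681/2 ≈ 340.50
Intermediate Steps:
E(a, L) = (L + a)²
I = 33/2 (I = (½)*33 = 33/2 ≈ 16.500)
X = 81 (X = -6 + (71 + 16) = -6 + 87 = 81)
I + X*E(U(5, 1 + 1), 6) = 33/2 + 81*(6 - 4)² = 33/2 + 81*2² = 33/2 + 81*4 = 33/2 + 324 = 681/2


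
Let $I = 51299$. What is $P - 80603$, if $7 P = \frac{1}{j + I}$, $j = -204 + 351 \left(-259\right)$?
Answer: $- \frac{22463894895}{278698} \approx -80603.0$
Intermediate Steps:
$j = -91113$ ($j = -204 - 90909 = -91113$)
$P = - \frac{1}{278698}$ ($P = \frac{1}{7 \left(-91113 + 51299\right)} = \frac{1}{7 \left(-39814\right)} = \frac{1}{7} \left(- \frac{1}{39814}\right) = - \frac{1}{278698} \approx -3.5881 \cdot 10^{-6}$)
$P - 80603 = - \frac{1}{278698} - 80603 = - \frac{22463894895}{278698}$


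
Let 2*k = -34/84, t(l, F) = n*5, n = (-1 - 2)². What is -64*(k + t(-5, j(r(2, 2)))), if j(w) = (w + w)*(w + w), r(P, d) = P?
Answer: -60208/21 ≈ -2867.0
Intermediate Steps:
n = 9 (n = (-3)² = 9)
j(w) = 4*w² (j(w) = (2*w)*(2*w) = 4*w²)
t(l, F) = 45 (t(l, F) = 9*5 = 45)
k = -17/84 (k = (-34/84)/2 = (-34*1/84)/2 = (½)*(-17/42) = -17/84 ≈ -0.20238)
-64*(k + t(-5, j(r(2, 2)))) = -64*(-17/84 + 45) = -64*3763/84 = -60208/21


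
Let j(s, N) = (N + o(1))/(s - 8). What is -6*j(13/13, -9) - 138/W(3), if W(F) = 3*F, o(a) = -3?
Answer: -538/21 ≈ -25.619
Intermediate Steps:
j(s, N) = (-3 + N)/(-8 + s) (j(s, N) = (N - 3)/(s - 8) = (-3 + N)/(-8 + s))
-6*j(13/13, -9) - 138/W(3) = -6*(-3 - 9)/(-8 + 13/13) - 138/(3*3) = -6*(-12)/(-8 + 13*(1/13)) - 138/9 = -6*(-12)/(-8 + 1) - 138*⅑ = -6*(-12)/(-7) - 46/3 = -(-6)*(-12)/7 - 46/3 = -6*12/7 - 46/3 = -72/7 - 46/3 = -538/21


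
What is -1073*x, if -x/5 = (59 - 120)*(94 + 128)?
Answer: -72652830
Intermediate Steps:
x = 67710 (x = -5*(59 - 120)*(94 + 128) = -(-305)*222 = -5*(-13542) = 67710)
-1073*x = -1073*67710 = -72652830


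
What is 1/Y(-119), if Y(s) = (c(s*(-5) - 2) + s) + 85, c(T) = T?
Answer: 1/559 ≈ 0.0017889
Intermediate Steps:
Y(s) = 83 - 4*s (Y(s) = ((s*(-5) - 2) + s) + 85 = ((-5*s - 2) + s) + 85 = ((-2 - 5*s) + s) + 85 = (-2 - 4*s) + 85 = 83 - 4*s)
1/Y(-119) = 1/(83 - 4*(-119)) = 1/(83 + 476) = 1/559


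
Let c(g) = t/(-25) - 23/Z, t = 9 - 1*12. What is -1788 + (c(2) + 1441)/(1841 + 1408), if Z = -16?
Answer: -774369259/433200 ≈ -1787.6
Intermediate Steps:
t = -3 (t = 9 - 12 = -3)
c(g) = 623/400 (c(g) = -3/(-25) - 23/(-16) = -3*(-1/25) - 23*(-1/16) = 3/25 + 23/16 = 623/400)
-1788 + (c(2) + 1441)/(1841 + 1408) = -1788 + (623/400 + 1441)/(1841 + 1408) = -1788 + (577023/400)/3249 = -1788 + (577023/400)*(1/3249) = -1788 + 192341/433200 = -774369259/433200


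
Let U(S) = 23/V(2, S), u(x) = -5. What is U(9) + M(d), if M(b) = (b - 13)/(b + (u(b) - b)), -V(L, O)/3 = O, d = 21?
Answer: -331/135 ≈ -2.4519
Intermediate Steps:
V(L, O) = -3*O
U(S) = -23/(3*S) (U(S) = 23/((-3*S)) = 23*(-1/(3*S)) = -23/(3*S))
M(b) = 13/5 - b/5 (M(b) = (b - 13)/(b + (-5 - b)) = (-13 + b)/(-5) = (-13 + b)*(-⅕) = 13/5 - b/5)
U(9) + M(d) = -23/3/9 + (13/5 - ⅕*21) = -23/3*⅑ + (13/5 - 21/5) = -23/27 - 8/5 = -331/135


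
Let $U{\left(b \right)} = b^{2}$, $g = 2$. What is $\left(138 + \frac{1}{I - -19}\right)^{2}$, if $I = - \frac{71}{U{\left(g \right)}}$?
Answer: $\frac{481636}{25} \approx 19265.0$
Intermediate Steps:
$I = - \frac{71}{4}$ ($I = - \frac{71}{2^{2}} = - \frac{71}{4} \approx -17.75$)
$\left(138 + \frac{1}{I - -19}\right)^{2} = \left(138 + \frac{1}{- \frac{71}{4} - -19}\right)^{2} = \left(138 + \frac{1}{- \frac{71}{4} + 19}\right)^{2} = \left(138 + \frac{1}{\frac{5}{4}}\right)^{2} = \left(138 + \frac{4}{5}\right)^{2} = \left(\frac{694}{5}\right)^{2} = \frac{481636}{25}$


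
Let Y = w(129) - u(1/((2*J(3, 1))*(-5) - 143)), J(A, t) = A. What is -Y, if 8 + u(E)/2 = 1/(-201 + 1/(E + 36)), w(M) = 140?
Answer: -97619639/625727 ≈ -156.01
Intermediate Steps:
u(E) = -16 + 2/(-201 + 1/(36 + E)) (u(E) = -16 + 2/(-201 + 1/(E + 36)) = -16 + 2/(-201 + 1/(36 + E)))
Y = 97619639/625727 (Y = 140 - 2*(-57916 - 1609/((2*3)*(-5) - 143))/(7235 + 201/((2*3)*(-5) - 143)) = 140 - 2*(-57916 - 1609/(6*(-5) - 143))/(7235 + 201/(6*(-5) - 143)) = 140 - 2*(-57916 - 1609/(-30 - 143))/(7235 + 201/(-30 - 143)) = 140 - 2*(-57916 - 1609/(-173))/(7235 + 201/(-173)) = 140 - 2*(-57916 - 1609*(-1/173))/(7235 + 201*(-1/173)) = 140 - 2*(-57916 + 1609/173)/(7235 - 201/173) = 140 - 2*(-10017859)/(1251454/173*173) = 140 - 2*173*(-10017859)/(1251454*173) = 140 - 1*(-10017859/625727) = 140 + 10017859/625727 = 97619639/625727 ≈ 156.01)
-Y = -1*97619639/625727 = -97619639/625727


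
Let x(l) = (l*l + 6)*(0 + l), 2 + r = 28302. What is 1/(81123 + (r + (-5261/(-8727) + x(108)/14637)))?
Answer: 42579033/4662817583618 ≈ 9.1316e-6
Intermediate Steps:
r = 28300 (r = -2 + 28302 = 28300)
x(l) = l*(6 + l²) (x(l) = (l² + 6)*l = (6 + l²)*l = l*(6 + l²))
1/(81123 + (r + (-5261/(-8727) + x(108)/14637))) = 1/(81123 + (28300 + (-5261/(-8727) + (108*(6 + 108²))/14637))) = 1/(81123 + (28300 + (-5261*(-1/8727) + (108*(6 + 11664))*(1/14637)))) = 1/(81123 + (28300 + (5261/8727 + (108*11670)*(1/14637)))) = 1/(81123 + (28300 + (5261/8727 + 1260360*(1/14637)))) = 1/(81123 + (28300 + (5261/8727 + 420120/4879))) = 1/(81123 + (28300 + 3692055659/42579033)) = 1/(81123 + 1208678689559/42579033) = 1/(4662817583618/42579033) = 42579033/4662817583618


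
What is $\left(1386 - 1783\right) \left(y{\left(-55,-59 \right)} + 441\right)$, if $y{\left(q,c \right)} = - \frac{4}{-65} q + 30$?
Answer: $- \frac{2413363}{13} \approx -1.8564 \cdot 10^{5}$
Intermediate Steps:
$y{\left(q,c \right)} = 30 + \frac{4 q}{65}$ ($y{\left(q,c \right)} = \left(-4\right) \left(- \frac{1}{65}\right) q + 30 = \frac{4 q}{65} + 30 = 30 + \frac{4 q}{65}$)
$\left(1386 - 1783\right) \left(y{\left(-55,-59 \right)} + 441\right) = \left(1386 - 1783\right) \left(\left(30 + \frac{4}{65} \left(-55\right)\right) + 441\right) = \left(1386 - 1783\right) \left(\left(30 - \frac{44}{13}\right) + 441\right) = - 397 \left(\frac{346}{13} + 441\right) = \left(-397\right) \frac{6079}{13} = - \frac{2413363}{13}$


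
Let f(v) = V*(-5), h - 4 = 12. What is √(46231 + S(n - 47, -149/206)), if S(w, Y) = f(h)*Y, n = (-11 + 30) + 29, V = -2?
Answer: 2*√122596986/103 ≈ 215.00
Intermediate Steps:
n = 48 (n = 19 + 29 = 48)
h = 16 (h = 4 + 12 = 16)
f(v) = 10 (f(v) = -2*(-5) = 10)
S(w, Y) = 10*Y
√(46231 + S(n - 47, -149/206)) = √(46231 + 10*(-149/206)) = √(46231 - 745/103) = √(4761048/103) = 2*√122596986/103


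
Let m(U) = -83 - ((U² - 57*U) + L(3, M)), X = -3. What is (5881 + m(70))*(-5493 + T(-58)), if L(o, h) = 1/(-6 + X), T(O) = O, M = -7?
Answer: -244205143/9 ≈ -2.7134e+7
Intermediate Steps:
L(o, h) = -⅑ (L(o, h) = 1/(-6 - 3) = 1/(-9) = -⅑)
m(U) = -746/9 - U² + 57*U (m(U) = -83 - ((U² - 57*U) - ⅑) = -83 - (-⅑ + U² - 57*U) = -83 + (⅑ - U² + 57*U) = -746/9 - U² + 57*U)
(5881 + m(70))*(-5493 + T(-58)) = (5881 + (-746/9 - 1*70² + 57*70))*(-5493 - 58) = (5881 + (-746/9 - 1*4900 + 3990))*(-5551) = (5881 + (-746/9 - 4900 + 3990))*(-5551) = (5881 - 8936/9)*(-5551) = (43993/9)*(-5551) = -244205143/9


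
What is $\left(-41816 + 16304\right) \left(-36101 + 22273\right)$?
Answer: $352779936$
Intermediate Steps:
$\left(-41816 + 16304\right) \left(-36101 + 22273\right) = \left(-25512\right) \left(-13828\right) = 352779936$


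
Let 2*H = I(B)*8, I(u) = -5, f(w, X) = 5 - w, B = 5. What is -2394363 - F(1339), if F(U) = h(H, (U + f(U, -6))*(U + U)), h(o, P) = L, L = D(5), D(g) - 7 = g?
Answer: -2394375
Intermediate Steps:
D(g) = 7 + g
L = 12 (L = 7 + 5 = 12)
H = -20 (H = (-5*8)/2 = (½)*(-40) = -20)
h(o, P) = 12
F(U) = 12
-2394363 - F(1339) = -2394363 - 1*12 = -2394363 - 12 = -2394375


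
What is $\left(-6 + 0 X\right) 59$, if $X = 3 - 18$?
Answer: $-354$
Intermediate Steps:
$X = -15$ ($X = 3 - 18 = -15$)
$\left(-6 + 0 X\right) 59 = \left(-6 + 0 \left(-15\right)\right) 59 = \left(-6 + 0\right) 59 = \left(-6\right) 59 = -354$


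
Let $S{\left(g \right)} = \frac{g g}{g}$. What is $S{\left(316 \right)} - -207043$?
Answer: $207359$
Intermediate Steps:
$S{\left(g \right)} = g$ ($S{\left(g \right)} = \frac{g^{2}}{g} = g$)
$S{\left(316 \right)} - -207043 = 316 - -207043 = 316 + 207043 = 207359$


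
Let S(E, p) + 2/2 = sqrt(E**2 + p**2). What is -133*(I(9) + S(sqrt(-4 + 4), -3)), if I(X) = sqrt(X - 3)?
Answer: -266 - 133*sqrt(6) ≈ -591.78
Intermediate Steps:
I(X) = sqrt(-3 + X)
S(E, p) = -1 + sqrt(E**2 + p**2)
-133*(I(9) + S(sqrt(-4 + 4), -3)) = -133*(sqrt(-3 + 9) + (-1 + sqrt((sqrt(-4 + 4))**2 + (-3)**2))) = -133*(sqrt(6) + (-1 + sqrt((sqrt(0))**2 + 9))) = -133*(sqrt(6) + (-1 + sqrt(0**2 + 9))) = -133*(sqrt(6) + (-1 + sqrt(0 + 9))) = -133*(sqrt(6) + (-1 + sqrt(9))) = -133*(sqrt(6) + (-1 + 3)) = -133*(sqrt(6) + 2) = -133*(2 + sqrt(6)) = -266 - 133*sqrt(6)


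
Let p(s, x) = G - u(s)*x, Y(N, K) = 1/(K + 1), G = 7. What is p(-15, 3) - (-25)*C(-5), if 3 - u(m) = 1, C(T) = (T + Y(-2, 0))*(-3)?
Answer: 301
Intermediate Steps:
Y(N, K) = 1/(1 + K)
C(T) = -3 - 3*T (C(T) = (T + 1/(1 + 0))*(-3) = (T + 1/1)*(-3) = (T + 1)*(-3) = (1 + T)*(-3) = -3 - 3*T)
u(m) = 2 (u(m) = 3 - 1*1 = 3 - 1 = 2)
p(s, x) = 7 - 2*x
p(-15, 3) - (-25)*C(-5) = (7 - 2*3) - (-25)*(-3 - 3*(-5)) = (7 - 6) - (-25)*(-3 + 15) = 1 - (-25)*12 = 1 - 1*(-300) = 1 + 300 = 301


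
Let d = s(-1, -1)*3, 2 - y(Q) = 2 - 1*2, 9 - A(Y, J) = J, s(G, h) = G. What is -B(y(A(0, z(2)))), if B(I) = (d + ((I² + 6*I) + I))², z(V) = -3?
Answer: -225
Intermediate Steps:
A(Y, J) = 9 - J
y(Q) = 2 (y(Q) = 2 - (2 - 1*2) = 2 - (2 - 2) = 2 - 1*0 = 2 + 0 = 2)
d = -3 (d = -1*3 = -3)
B(I) = (-3 + I² + 7*I)² (B(I) = (-3 + ((I² + 6*I) + I))² = (-3 + (I² + 7*I))² = (-3 + I² + 7*I)²)
-B(y(A(0, z(2)))) = -(-3 + 2² + 7*2)² = -(-3 + 4 + 14)² = -1*15² = -1*225 = -225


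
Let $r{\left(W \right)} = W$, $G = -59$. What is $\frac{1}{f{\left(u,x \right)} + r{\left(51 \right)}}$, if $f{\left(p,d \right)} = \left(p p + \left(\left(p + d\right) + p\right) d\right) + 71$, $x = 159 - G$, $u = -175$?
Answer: $\frac{1}{1971} \approx 0.00050736$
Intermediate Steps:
$x = 218$ ($x = 159 - -59 = 159 + 59 = 218$)
$f{\left(p,d \right)} = 71 + p^{2} + d \left(d + 2 p\right)$ ($f{\left(p,d \right)} = \left(p^{2} + \left(\left(d + p\right) + p\right) d\right) + 71 = \left(p^{2} + \left(d + 2 p\right) d\right) + 71 = \left(p^{2} + d \left(d + 2 p\right)\right) + 71 = 71 + p^{2} + d \left(d + 2 p\right)$)
$\frac{1}{f{\left(u,x \right)} + r{\left(51 \right)}} = \frac{1}{\left(71 + 218^{2} + \left(-175\right)^{2} + 2 \cdot 218 \left(-175\right)\right) + 51} = \frac{1}{\left(71 + 47524 + 30625 - 76300\right) + 51} = \frac{1}{1920 + 51} = \frac{1}{1971}$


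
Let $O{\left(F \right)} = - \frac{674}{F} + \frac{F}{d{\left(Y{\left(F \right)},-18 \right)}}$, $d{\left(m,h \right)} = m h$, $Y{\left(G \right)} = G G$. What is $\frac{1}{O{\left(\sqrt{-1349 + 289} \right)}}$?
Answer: $- \frac{36 i \sqrt{265}}{12133} \approx - 0.048301 i$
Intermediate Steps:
$Y{\left(G \right)} = G^{2}$
$d{\left(m,h \right)} = h m$
$O{\left(F \right)} = - \frac{12133}{18 F}$ ($O{\left(F \right)} = - \frac{674}{F} + \frac{F}{\left(-18\right) F^{2}} = - \frac{674}{F} + F \left(- \frac{1}{18 F^{2}}\right) = - \frac{674}{F} - \frac{1}{18 F} = - \frac{12133}{18 F}$)
$\frac{1}{O{\left(\sqrt{-1349 + 289} \right)}} = \frac{1}{\left(- \frac{12133}{18}\right) \frac{1}{\sqrt{-1349 + 289}}} = \frac{1}{\left(- \frac{12133}{18}\right) \frac{1}{\sqrt{-1060}}} = \frac{1}{\left(- \frac{12133}{18}\right) \frac{1}{2 i \sqrt{265}}} = \frac{1}{\left(- \frac{12133}{18}\right) \left(- \frac{i \sqrt{265}}{530}\right)} = \frac{1}{\frac{12133}{9540} i \sqrt{265}} = - \frac{36 i \sqrt{265}}{12133}$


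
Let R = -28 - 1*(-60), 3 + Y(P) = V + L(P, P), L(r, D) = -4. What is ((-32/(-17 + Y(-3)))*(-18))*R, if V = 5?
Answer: -18432/19 ≈ -970.11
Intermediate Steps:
Y(P) = -2 (Y(P) = -3 + (5 - 4) = -3 + 1 = -2)
R = 32 (R = -28 + 60 = 32)
((-32/(-17 + Y(-3)))*(-18))*R = ((-32/(-17 - 2))*(-18))*32 = ((-32/(-19))*(-18))*32 = (-1/19*(-32)*(-18))*32 = ((32/19)*(-18))*32 = -576/19*32 = -18432/19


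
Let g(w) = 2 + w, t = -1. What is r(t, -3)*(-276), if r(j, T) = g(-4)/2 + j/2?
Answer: 414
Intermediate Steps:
r(j, T) = -1 + j/2 (r(j, T) = (2 - 4)/2 + j/2 = -2*½ + j*(½) = -1 + j/2)
r(t, -3)*(-276) = (-1 + (½)*(-1))*(-276) = (-1 - ½)*(-276) = -3/2*(-276) = 414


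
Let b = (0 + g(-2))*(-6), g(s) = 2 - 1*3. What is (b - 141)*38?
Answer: -5130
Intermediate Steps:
g(s) = -1 (g(s) = 2 - 3 = -1)
b = 6 (b = (0 - 1)*(-6) = -1*(-6) = 6)
(b - 141)*38 = (6 - 141)*38 = -135*38 = -5130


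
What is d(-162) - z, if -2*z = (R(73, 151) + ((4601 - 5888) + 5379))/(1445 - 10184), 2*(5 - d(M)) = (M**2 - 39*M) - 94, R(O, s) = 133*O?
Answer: -283664263/17478 ≈ -16230.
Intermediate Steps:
d(M) = 52 - M**2/2 + 39*M/2 (d(M) = 5 - ((M**2 - 39*M) - 94)/2 = 5 - (-94 + M**2 - 39*M)/2 = 5 + (47 - M**2/2 + 39*M/2) = 52 - M**2/2 + 39*M/2)
z = 13801/17478 (z = -(133*73 + ((4601 - 5888) + 5379))/(2*(1445 - 10184)) = -(9709 + (-1287 + 5379))/(2*(-8739)) = -(9709 + 4092)*(-1)/(2*8739) = -13801*(-1)/(2*8739) = -1/2*(-13801/8739) = 13801/17478 ≈ 0.78962)
d(-162) - z = (52 - 1/2*(-162)**2 + (39/2)*(-162)) - 1*13801/17478 = (52 - 1/2*26244 - 3159) - 13801/17478 = (52 - 13122 - 3159) - 13801/17478 = -16229 - 13801/17478 = -283664263/17478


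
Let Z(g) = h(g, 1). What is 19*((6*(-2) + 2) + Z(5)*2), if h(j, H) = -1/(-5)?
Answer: -912/5 ≈ -182.40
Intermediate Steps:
h(j, H) = 1/5 (h(j, H) = -1*(-1/5) = 1/5)
Z(g) = 1/5
19*((6*(-2) + 2) + Z(5)*2) = 19*((6*(-2) + 2) + (1/5)*2) = 19*((-12 + 2) + 2/5) = 19*(-10 + 2/5) = 19*(-48/5) = -912/5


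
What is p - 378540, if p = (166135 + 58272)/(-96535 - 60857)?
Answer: -59579392087/157392 ≈ -3.7854e+5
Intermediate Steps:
p = -224407/157392 (p = 224407/(-157392) = 224407*(-1/157392) = -224407/157392 ≈ -1.4258)
p - 378540 = -224407/157392 - 378540 = -59579392087/157392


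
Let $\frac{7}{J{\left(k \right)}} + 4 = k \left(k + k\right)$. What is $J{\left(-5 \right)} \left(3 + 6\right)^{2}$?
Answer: $\frac{567}{46} \approx 12.326$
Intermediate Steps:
$J{\left(k \right)} = \frac{7}{-4 + 2 k^{2}}$ ($J{\left(k \right)} = \frac{7}{-4 + k \left(k + k\right)} = \frac{7}{-4 + k 2 k} = \frac{7}{-4 + 2 k^{2}}$)
$J{\left(-5 \right)} \left(3 + 6\right)^{2} = \frac{7}{2 \left(-2 + \left(-5\right)^{2}\right)} \left(3 + 6\right)^{2} = \frac{7}{2 \left(-2 + 25\right)} 9^{2} = \frac{7}{2 \cdot 23} \cdot 81 = \frac{7}{2} \cdot \frac{1}{23} \cdot 81 = \frac{7}{46} \cdot 81 = \frac{567}{46}$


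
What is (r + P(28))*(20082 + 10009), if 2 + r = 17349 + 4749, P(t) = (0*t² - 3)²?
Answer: 665161555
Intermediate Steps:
P(t) = 9 (P(t) = (0 - 3)² = (-3)² = 9)
r = 22096 (r = -2 + (17349 + 4749) = -2 + 22098 = 22096)
(r + P(28))*(20082 + 10009) = (22096 + 9)*(20082 + 10009) = 22105*30091 = 665161555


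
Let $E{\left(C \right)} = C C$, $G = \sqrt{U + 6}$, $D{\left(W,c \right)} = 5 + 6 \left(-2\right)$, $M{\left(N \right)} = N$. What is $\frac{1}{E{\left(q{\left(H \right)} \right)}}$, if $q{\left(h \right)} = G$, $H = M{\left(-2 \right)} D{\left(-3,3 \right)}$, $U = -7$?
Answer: $-1$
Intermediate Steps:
$D{\left(W,c \right)} = -7$ ($D{\left(W,c \right)} = 5 - 12 = -7$)
$H = 14$ ($H = \left(-2\right) \left(-7\right) = 14$)
$G = i$ ($G = \sqrt{-7 + 6} = \sqrt{-1} = i \approx 1.0 i$)
$q{\left(h \right)} = i$
$E{\left(C \right)} = C^{2}$
$\frac{1}{E{\left(q{\left(H \right)} \right)}} = \frac{1}{i^{2}} = \frac{1}{-1} = -1$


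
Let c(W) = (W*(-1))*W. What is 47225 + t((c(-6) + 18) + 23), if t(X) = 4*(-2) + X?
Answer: 47222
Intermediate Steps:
c(W) = -W² (c(W) = (-W)*W = -W²)
t(X) = -8 + X
47225 + t((c(-6) + 18) + 23) = 47225 + (-8 + ((-1*(-6)² + 18) + 23)) = 47225 + (-8 + ((-1*36 + 18) + 23)) = 47225 + (-8 + ((-36 + 18) + 23)) = 47225 + (-8 + (-18 + 23)) = 47225 + (-8 + 5) = 47225 - 3 = 47222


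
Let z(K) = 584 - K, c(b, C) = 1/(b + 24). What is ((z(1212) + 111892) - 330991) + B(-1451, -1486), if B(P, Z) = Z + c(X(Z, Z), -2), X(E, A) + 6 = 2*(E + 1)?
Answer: -653020777/2952 ≈ -2.2121e+5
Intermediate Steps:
X(E, A) = -4 + 2*E (X(E, A) = -6 + 2*(E + 1) = -6 + 2*(1 + E) = -6 + (2 + 2*E) = -4 + 2*E)
c(b, C) = 1/(24 + b)
B(P, Z) = Z + 1/(20 + 2*Z) (B(P, Z) = Z + 1/(24 + (-4 + 2*Z)) = Z + 1/(20 + 2*Z))
((z(1212) + 111892) - 330991) + B(-1451, -1486) = (((584 - 1*1212) + 111892) - 330991) + (½ - 1486*(10 - 1486))/(10 - 1486) = (((584 - 1212) + 111892) - 330991) + (½ - 1486*(-1476))/(-1476) = ((-628 + 111892) - 330991) - (½ + 2193336)/1476 = (111264 - 330991) - 1/1476*4386673/2 = -219727 - 4386673/2952 = -653020777/2952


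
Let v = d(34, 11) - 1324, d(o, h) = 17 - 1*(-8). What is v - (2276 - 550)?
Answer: -3025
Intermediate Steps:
d(o, h) = 25 (d(o, h) = 17 + 8 = 25)
v = -1299 (v = 25 - 1324 = -1299)
v - (2276 - 550) = -1299 - (2276 - 550) = -1299 - 1*1726 = -1299 - 1726 = -3025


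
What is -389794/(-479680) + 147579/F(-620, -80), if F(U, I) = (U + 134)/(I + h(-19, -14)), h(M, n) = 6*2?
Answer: 401163056737/19427040 ≈ 20650.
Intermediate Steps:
h(M, n) = 12
F(U, I) = (134 + U)/(12 + I) (F(U, I) = (U + 134)/(I + 12) = (134 + U)/(12 + I))
-389794/(-479680) + 147579/F(-620, -80) = -389794/(-479680) + 147579/(((134 - 620)/(12 - 80))) = -389794*(-1/479680) + 147579/((-486/(-68))) = 194897/239840 + 147579/((-1/68*(-486))) = 194897/239840 + 147579/(243/34) = 194897/239840 + 147579*(34/243) = 194897/239840 + 1672562/81 = 401163056737/19427040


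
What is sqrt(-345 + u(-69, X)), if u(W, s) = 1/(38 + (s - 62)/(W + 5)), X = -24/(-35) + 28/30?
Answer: I*sqrt(59065546065)/13085 ≈ 18.573*I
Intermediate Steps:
X = 34/21 (X = -24*(-1/35) + 28*(1/30) = 24/35 + 14/15 = 34/21 ≈ 1.6190)
u(W, s) = 1/(38 + (-62 + s)/(5 + W))
sqrt(-345 + u(-69, X)) = sqrt(-345 + (5 - 69)/(128 + 34/21 + 38*(-69))) = sqrt(-345 - 64/(128 + 34/21 - 2622)) = sqrt(-345 - 64/(-52340/21)) = sqrt(-345 - 21/52340*(-64)) = sqrt(-345 + 336/13085) = sqrt(-4513989/13085) = I*sqrt(59065546065)/13085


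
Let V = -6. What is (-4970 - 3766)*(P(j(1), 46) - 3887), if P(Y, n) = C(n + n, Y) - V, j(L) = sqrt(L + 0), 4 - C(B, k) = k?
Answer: 33878208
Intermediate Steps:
C(B, k) = 4 - k
j(L) = sqrt(L)
P(Y, n) = 10 - Y (P(Y, n) = (4 - Y) - 1*(-6) = (4 - Y) + 6 = 10 - Y)
(-4970 - 3766)*(P(j(1), 46) - 3887) = (-4970 - 3766)*((10 - sqrt(1)) - 3887) = -8736*((10 - 1*1) - 3887) = -8736*((10 - 1) - 3887) = -8736*(9 - 3887) = -8736*(-3878) = 33878208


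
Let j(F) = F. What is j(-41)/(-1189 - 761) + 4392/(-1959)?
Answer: -2828027/1273350 ≈ -2.2209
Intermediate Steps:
j(-41)/(-1189 - 761) + 4392/(-1959) = -41/(-1189 - 761) + 4392/(-1959) = -41/(-1950) + 4392*(-1/1959) = -41*(-1/1950) - 1464/653 = 41/1950 - 1464/653 = -2828027/1273350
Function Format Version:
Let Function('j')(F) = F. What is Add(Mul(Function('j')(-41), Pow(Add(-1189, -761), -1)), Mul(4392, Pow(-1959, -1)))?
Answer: Rational(-2828027, 1273350) ≈ -2.2209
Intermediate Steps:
Add(Mul(Function('j')(-41), Pow(Add(-1189, -761), -1)), Mul(4392, Pow(-1959, -1))) = Add(Mul(-41, Pow(Add(-1189, -761), -1)), Mul(4392, Pow(-1959, -1))) = Add(Mul(-41, Pow(-1950, -1)), Mul(4392, Rational(-1, 1959))) = Add(Mul(-41, Rational(-1, 1950)), Rational(-1464, 653)) = Add(Rational(41, 1950), Rational(-1464, 653)) = Rational(-2828027, 1273350)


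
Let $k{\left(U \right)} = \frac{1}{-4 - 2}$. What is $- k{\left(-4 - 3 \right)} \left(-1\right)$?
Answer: $- \frac{1}{6} \approx -0.16667$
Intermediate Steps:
$k{\left(U \right)} = - \frac{1}{6}$ ($k{\left(U \right)} = \frac{1}{-6} = - \frac{1}{6}$)
$- k{\left(-4 - 3 \right)} \left(-1\right) = \left(-1\right) \left(- \frac{1}{6}\right) \left(-1\right) = \frac{1}{6} \left(-1\right) = - \frac{1}{6}$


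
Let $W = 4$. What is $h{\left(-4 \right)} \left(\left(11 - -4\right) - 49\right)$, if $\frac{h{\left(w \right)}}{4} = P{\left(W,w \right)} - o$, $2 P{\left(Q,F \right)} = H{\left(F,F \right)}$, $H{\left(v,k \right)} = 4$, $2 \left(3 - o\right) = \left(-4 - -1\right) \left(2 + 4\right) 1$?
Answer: $1360$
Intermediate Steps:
$o = 12$ ($o = 3 - \frac{\left(-4 - -1\right) \left(2 + 4\right) 1}{2} = 3 - \frac{\left(-4 + 1\right) 6 \cdot 1}{2} = 3 - \frac{\left(-3\right) 6 \cdot 1}{2} = 3 - \frac{\left(-18\right) 1}{2} = 3 - -9 = 3 + 9 = 12$)
$P{\left(Q,F \right)} = 2$ ($P{\left(Q,F \right)} = \frac{1}{2} \cdot 4 = 2$)
$h{\left(w \right)} = -40$ ($h{\left(w \right)} = 4 \left(2 - 12\right) = 4 \left(-10\right) = -40$)
$h{\left(-4 \right)} \left(\left(11 - -4\right) - 49\right) = - 40 \left(\left(11 - -4\right) - 49\right) = - 40 \left(\left(11 + 4\right) - 49\right) = - 40 \left(15 - 49\right) = \left(-40\right) \left(-34\right) = 1360$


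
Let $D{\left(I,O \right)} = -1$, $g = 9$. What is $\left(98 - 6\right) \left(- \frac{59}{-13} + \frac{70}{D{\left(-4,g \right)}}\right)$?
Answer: $- \frac{78292}{13} \approx -6022.5$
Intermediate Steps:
$\left(98 - 6\right) \left(- \frac{59}{-13} + \frac{70}{D{\left(-4,g \right)}}\right) = \left(98 - 6\right) \left(- \frac{59}{-13} + \frac{70}{-1}\right) = 92 \left(\left(-59\right) \left(- \frac{1}{13}\right) + 70 \left(-1\right)\right) = 92 \left(\frac{59}{13} - 70\right) = 92 \left(- \frac{851}{13}\right) = - \frac{78292}{13}$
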